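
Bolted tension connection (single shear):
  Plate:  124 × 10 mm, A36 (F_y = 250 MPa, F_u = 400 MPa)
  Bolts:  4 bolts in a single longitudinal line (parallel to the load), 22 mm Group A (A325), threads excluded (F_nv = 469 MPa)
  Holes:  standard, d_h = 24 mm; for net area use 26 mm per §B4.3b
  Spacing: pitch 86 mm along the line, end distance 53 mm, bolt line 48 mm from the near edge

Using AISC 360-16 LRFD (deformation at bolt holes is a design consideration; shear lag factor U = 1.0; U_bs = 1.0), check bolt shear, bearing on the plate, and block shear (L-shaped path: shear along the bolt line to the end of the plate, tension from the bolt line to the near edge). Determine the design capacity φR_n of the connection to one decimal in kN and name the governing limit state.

454.9 kN (block shear governs)

Bolt shear: A_b = π(22)²/4 = 380.13 mm². φR_n = 0.75 × 469 × 380.13 × 4 × 1 = 534.8 kN.
Bearing (10 mm plate, F_u = 400 MPa): end bolts L_c = 53 − 24/2 = 41, R_n = min(1.2×41×10×400, 2.4×22×10×400) = 196.8 kN/bolt; interior L_c = 86 − 24 = 62, R_n = 211.2 kN/bolt. φR_n = 0.75 × (1×196.8 + 3×211.2) = 622.8 kN.
Block shear: shear path 1×[53+3×86] = 1×311 mm, A_gv = 3110, A_nv = 1×(311 − 3.5×26)×10 = 2200 mm²; tension to near edge: (48 − 0.5×26)×10 = 350 mm². R_n = min(0.6×400×2200, 0.6×250×3110) + 1.0×400×350 = min(528, 466.5) + 140 = 606.5 kN. φR_n = 0.75 × 606.5 = 454.9 kN.
Governing: min(534.8, 622.8, 454.9) = 454.9 kN → block shear.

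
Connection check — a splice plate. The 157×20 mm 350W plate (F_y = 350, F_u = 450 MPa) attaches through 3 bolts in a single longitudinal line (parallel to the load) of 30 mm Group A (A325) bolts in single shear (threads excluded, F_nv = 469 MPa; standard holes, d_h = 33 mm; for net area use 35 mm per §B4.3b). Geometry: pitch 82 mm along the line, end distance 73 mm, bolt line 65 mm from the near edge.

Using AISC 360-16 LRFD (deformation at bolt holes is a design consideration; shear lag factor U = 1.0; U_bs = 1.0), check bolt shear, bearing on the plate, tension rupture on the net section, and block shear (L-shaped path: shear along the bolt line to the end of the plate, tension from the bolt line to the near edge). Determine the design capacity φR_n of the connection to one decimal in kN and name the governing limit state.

745.9 kN (bolt shear governs)

Bolt shear: A_b = π(30)²/4 = 706.86 mm². φR_n = 0.75 × 469 × 706.86 × 3 × 1 = 745.9 kN.
Bearing (20 mm plate, F_u = 450 MPa): end bolts L_c = 73 − 33/2 = 56.5, R_n = min(1.2×56.5×20×450, 2.4×30×20×450) = 610.2 kN/bolt; interior L_c = 82 − 33 = 49, R_n = 529.2 kN/bolt. φR_n = 0.75 × (1×610.2 + 2×529.2) = 1251.5 kN.
Tension rupture (net): A_n = (157 − 1×35)×20 = 2440 mm² (U = 1.0, A_e = A_n). φR_n = 0.75 × 450 × 2440 = 823.5 kN.
Block shear: shear path 1×[73+2×82] = 1×237 mm, A_gv = 4740, A_nv = 1×(237 − 2.5×35)×20 = 2990 mm²; tension to near edge: (65 − 0.5×35)×20 = 950 mm². R_n = min(0.6×450×2990, 0.6×350×4740) + 1.0×450×950 = min(807.3, 995.4) + 427.5 = 1234.8 kN. φR_n = 0.75 × 1234.8 = 926.1 kN.
Governing: min(745.9, 1251.5, 823.5, 926.1) = 745.9 kN → bolt shear.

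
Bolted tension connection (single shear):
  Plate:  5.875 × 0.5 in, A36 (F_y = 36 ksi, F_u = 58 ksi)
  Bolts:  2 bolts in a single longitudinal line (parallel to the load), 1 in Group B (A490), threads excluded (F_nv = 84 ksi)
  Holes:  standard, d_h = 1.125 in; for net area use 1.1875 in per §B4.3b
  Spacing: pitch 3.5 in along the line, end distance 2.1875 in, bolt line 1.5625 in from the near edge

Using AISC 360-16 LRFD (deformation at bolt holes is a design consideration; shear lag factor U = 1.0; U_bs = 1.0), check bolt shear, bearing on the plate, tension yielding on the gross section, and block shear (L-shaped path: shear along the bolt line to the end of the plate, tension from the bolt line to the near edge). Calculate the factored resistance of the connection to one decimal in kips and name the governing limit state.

67.1 kips (block shear governs)

Bolt shear: A_b = π(1)²/4 = 0.7854 in². φR_n = 0.75 × 84 × 0.7854 × 2 × 1 = 99.0 kips.
Bearing (0.5 in plate, F_u = 58 ksi): end bolts L_c = 2.1875 − 1.125/2 = 1.625, R_n = min(1.2×1.625×0.5×58, 2.4×1×0.5×58) = 56.55 kips/bolt; interior L_c = 3.5 − 1.125 = 2.375, R_n = 69.6 kips/bolt. φR_n = 0.75 × (1×56.55 + 1×69.6) = 94.6 kips.
Tension yield (gross): A_g = 5.875×0.5 = 2.9375 in². φR_n = 0.90 × 36 × 2.9375 = 95.2 kips.
Block shear: shear path 1×[2.1875+1×3.5] = 1×5.6875 in, A_gv = 2.8438, A_nv = 1×(5.6875 − 1.5×1.1875)×0.5 = 1.9531 in²; tension to near edge: (1.5625 − 0.5×1.1875)×0.5 = 0.48438 in². R_n = min(0.6×58×1.9531, 0.6×36×2.8438) + 1.0×58×0.48438 = min(67.968, 61.426) + 28.094 = 89.52 kips. φR_n = 0.75 × 89.52 = 67.1 kips.
Governing: min(99.0, 94.6, 95.2, 67.1) = 67.1 kips → block shear.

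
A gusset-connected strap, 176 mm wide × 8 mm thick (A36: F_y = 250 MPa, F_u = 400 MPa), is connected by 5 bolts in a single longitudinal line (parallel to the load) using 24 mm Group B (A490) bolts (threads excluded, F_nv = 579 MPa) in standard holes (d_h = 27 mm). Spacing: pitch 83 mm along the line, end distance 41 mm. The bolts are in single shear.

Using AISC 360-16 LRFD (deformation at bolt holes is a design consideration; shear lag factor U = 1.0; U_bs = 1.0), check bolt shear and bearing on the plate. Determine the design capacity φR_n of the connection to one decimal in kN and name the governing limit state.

632.2 kN (bearing governs)

Bolt shear: A_b = π(24)²/4 = 452.39 mm². φR_n = 0.75 × 579 × 452.39 × 5 × 1 = 982.3 kN.
Bearing (8 mm plate, F_u = 400 MPa): end bolts L_c = 41 − 27/2 = 27.5, R_n = min(1.2×27.5×8×400, 2.4×24×8×400) = 105.6 kN/bolt; interior L_c = 83 − 27 = 56, R_n = 184.32 kN/bolt. φR_n = 0.75 × (1×105.6 + 4×184.32) = 632.2 kN.
Governing: min(982.3, 632.2) = 632.2 kN → bearing.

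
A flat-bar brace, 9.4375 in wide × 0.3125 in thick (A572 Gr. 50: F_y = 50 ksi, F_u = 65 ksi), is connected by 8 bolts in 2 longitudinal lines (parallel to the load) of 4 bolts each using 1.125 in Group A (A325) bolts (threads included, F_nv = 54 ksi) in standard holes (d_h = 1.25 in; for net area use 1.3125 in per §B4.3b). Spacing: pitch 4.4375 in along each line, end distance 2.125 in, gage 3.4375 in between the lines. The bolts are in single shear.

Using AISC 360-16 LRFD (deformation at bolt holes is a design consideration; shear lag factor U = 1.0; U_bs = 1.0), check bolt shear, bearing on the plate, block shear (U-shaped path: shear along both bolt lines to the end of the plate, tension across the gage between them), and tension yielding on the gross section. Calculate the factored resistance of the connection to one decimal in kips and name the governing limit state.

132.7 kips (gross-section yield governs)

Bolt shear: A_b = π(1.125)²/4 = 0.99402 in². φR_n = 0.75 × 54 × 0.99402 × 8 × 1 = 322.1 kips.
Bearing (0.3125 in plate, F_u = 65 ksi): end bolts L_c = 2.125 − 1.25/2 = 1.5, R_n = min(1.2×1.5×0.3125×65, 2.4×1.125×0.3125×65) = 36.563 kips/bolt; interior L_c = 4.4375 − 1.25 = 3.1875, R_n = 54.844 kips/bolt. φR_n = 0.75 × (2×36.563 + 6×54.844) = 301.6 kips.
Block shear: shear path 2×[2.125+3×4.4375] = 2×15.4375 in, A_gv = 9.6484, A_nv = 2×(15.4375 − 3.5×1.3125)×0.3125 = 6.7773 in²; tension across gage: (3.4375 − 1×1.3125)×0.3125 = 0.66406 in². R_n = min(0.6×65×6.7773, 0.6×50×9.6484) + 1.0×65×0.66406 = min(264.31, 289.45) + 43.164 = 307.47 kips. φR_n = 0.75 × 307.47 = 230.6 kips.
Tension yield (gross): A_g = 9.4375×0.3125 = 2.9492 in². φR_n = 0.90 × 50 × 2.9492 = 132.7 kips.
Governing: min(322.1, 301.6, 230.6, 132.7) = 132.7 kips → gross-section yield.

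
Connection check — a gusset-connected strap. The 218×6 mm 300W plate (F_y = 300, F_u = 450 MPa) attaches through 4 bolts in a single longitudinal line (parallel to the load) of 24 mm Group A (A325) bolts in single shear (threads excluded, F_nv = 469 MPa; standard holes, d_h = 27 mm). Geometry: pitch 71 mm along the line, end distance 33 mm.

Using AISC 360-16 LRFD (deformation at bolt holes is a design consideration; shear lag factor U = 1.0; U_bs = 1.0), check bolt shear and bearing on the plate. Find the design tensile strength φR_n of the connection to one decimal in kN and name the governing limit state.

368.1 kN (bearing governs)

Bolt shear: A_b = π(24)²/4 = 452.39 mm². φR_n = 0.75 × 469 × 452.39 × 4 × 1 = 636.5 kN.
Bearing (6 mm plate, F_u = 450 MPa): end bolts L_c = 33 − 27/2 = 19.5, R_n = min(1.2×19.5×6×450, 2.4×24×6×450) = 63.18 kN/bolt; interior L_c = 71 − 27 = 44, R_n = 142.56 kN/bolt. φR_n = 0.75 × (1×63.18 + 3×142.56) = 368.1 kN.
Governing: min(636.5, 368.1) = 368.1 kN → bearing.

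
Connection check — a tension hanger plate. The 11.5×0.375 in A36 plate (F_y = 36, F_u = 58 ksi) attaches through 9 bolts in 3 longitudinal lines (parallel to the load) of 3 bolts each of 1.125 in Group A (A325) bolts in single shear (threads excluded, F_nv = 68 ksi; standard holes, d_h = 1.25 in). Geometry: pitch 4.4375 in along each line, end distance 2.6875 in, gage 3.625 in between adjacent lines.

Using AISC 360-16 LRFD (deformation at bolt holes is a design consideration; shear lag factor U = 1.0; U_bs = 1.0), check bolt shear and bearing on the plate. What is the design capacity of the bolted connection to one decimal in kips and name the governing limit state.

Bolt shear: A_b = π(1.125)²/4 = 0.99402 in². φR_n = 0.75 × 68 × 0.99402 × 9 × 1 = 456.3 kips.
Bearing (0.375 in plate, F_u = 58 ksi): end bolts L_c = 2.6875 − 1.25/2 = 2.0625, R_n = min(1.2×2.0625×0.375×58, 2.4×1.125×0.375×58) = 53.831 kips/bolt; interior L_c = 4.4375 − 1.25 = 3.1875, R_n = 58.725 kips/bolt. φR_n = 0.75 × (3×53.831 + 6×58.725) = 385.4 kips.
Governing: min(456.3, 385.4) = 385.4 kips → bearing.

385.4 kips (bearing governs)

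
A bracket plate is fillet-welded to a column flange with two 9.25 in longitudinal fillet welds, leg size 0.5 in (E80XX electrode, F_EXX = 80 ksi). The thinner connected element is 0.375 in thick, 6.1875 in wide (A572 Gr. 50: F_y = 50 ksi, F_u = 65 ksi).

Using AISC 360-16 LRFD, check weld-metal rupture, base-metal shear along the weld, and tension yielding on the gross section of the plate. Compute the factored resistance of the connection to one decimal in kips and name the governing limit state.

Weld metal: throat = 0.707×0.5 = 0.3535 in, L = 2×9.25 = 18.5 in. φR_n = 0.75 × 0.6 × 80 × 0.3535 × 18.5 = 235.4 kips.
Base metal shear (0.375 in plate): yield φR_n = 1.0×0.6×50×0.375×18.5 = 208.1 kips; rupture φR_n = 0.75×0.6×65×0.375×18.5 = 202.9 kips; take 202.9 kips (rupture).
Tension yield (gross): A_g = 6.1875×0.375 = 2.3203 in². φR_n = 0.90 × 50 × 2.3203 = 104.4 kips.
Governing: min(235.4, 202.9, 104.4) = 104.4 kips → gross-section yield.

104.4 kips (gross-section yield governs)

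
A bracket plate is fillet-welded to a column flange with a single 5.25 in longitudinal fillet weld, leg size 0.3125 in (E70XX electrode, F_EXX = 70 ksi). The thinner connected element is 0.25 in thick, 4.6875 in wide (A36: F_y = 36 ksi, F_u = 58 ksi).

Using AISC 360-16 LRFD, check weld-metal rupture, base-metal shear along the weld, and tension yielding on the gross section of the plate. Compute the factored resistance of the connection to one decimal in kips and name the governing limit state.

28.4 kips (base-metal shear governs)

Weld metal: throat = 0.707×0.3125 = 0.22094 in, L = 5.25 in. φR_n = 0.75 × 0.6 × 70 × 0.22094 × 5.25 = 36.5 kips.
Base metal shear (0.25 in plate): yield φR_n = 1.0×0.6×36×0.25×5.25 = 28.4 kips; rupture φR_n = 0.75×0.6×58×0.25×5.25 = 34.3 kips; take 28.4 kips (yield).
Tension yield (gross): A_g = 4.6875×0.25 = 1.1719 in². φR_n = 0.90 × 36 × 1.1719 = 38.0 kips.
Governing: min(36.5, 28.4, 38.0) = 28.4 kips → base-metal shear.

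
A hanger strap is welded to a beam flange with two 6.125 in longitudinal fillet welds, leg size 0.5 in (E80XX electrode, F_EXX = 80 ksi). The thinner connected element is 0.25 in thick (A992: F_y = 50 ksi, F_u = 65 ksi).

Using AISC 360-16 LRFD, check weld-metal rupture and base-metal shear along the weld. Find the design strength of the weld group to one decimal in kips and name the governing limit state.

Weld metal: throat = 0.707×0.5 = 0.3535 in, L = 2×6.125 = 12.25 in. φR_n = 0.75 × 0.6 × 80 × 0.3535 × 12.25 = 155.9 kips.
Base metal shear (0.25 in plate): yield φR_n = 1.0×0.6×50×0.25×12.25 = 91.9 kips; rupture φR_n = 0.75×0.6×65×0.25×12.25 = 89.6 kips; take 89.6 kips (rupture).
Governing: min(155.9, 89.6) = 89.6 kips → base-metal shear.

89.6 kips (base-metal shear governs)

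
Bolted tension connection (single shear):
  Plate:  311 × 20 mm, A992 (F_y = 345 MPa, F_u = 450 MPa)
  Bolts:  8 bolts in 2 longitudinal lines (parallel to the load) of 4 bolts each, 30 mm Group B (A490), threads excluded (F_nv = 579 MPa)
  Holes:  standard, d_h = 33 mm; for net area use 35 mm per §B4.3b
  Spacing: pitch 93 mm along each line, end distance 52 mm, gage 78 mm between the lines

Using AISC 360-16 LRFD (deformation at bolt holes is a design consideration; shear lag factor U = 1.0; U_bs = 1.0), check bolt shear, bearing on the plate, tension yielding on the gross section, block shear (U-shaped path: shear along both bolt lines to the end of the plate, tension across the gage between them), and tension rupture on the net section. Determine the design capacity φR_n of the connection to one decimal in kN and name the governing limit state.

Bolt shear: A_b = π(30)²/4 = 706.86 mm². φR_n = 0.75 × 579 × 706.86 × 8 × 1 = 2455.6 kN.
Bearing (20 mm plate, F_u = 450 MPa): end bolts L_c = 52 − 33/2 = 35.5, R_n = min(1.2×35.5×20×450, 2.4×30×20×450) = 383.4 kN/bolt; interior L_c = 93 − 33 = 60, R_n = 648 kN/bolt. φR_n = 0.75 × (2×383.4 + 6×648) = 3491.1 kN.
Tension yield (gross): A_g = 311×20 = 6220 mm². φR_n = 0.90 × 345 × 6220 = 1931.3 kN.
Block shear: shear path 2×[52+3×93] = 2×331 mm, A_gv = 13240, A_nv = 2×(331 − 3.5×35)×20 = 8340 mm²; tension across gage: (78 − 1×35)×20 = 860 mm². R_n = min(0.6×450×8340, 0.6×345×13240) + 1.0×450×860 = min(2251.8, 2740.7) + 387 = 2638.8 kN. φR_n = 0.75 × 2638.8 = 1979.1 kN.
Tension rupture (net): A_n = (311 − 2×35)×20 = 4820 mm² (U = 1.0, A_e = A_n). φR_n = 0.75 × 450 × 4820 = 1626.8 kN.
Governing: min(2455.6, 3491.1, 1931.3, 1979.1, 1626.8) = 1626.8 kN → net-section rupture.

1626.8 kN (net-section rupture governs)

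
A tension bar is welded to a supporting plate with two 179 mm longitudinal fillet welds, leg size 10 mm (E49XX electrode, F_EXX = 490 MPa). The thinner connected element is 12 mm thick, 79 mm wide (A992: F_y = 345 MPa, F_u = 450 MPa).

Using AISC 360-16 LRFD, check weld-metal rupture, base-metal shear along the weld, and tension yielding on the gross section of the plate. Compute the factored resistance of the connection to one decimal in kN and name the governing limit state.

Weld metal: throat = 0.707×10 = 7.07 mm, L = 2×179 = 358 mm. φR_n = 0.75 × 0.6 × 490 × 7.07 × 358 = 558.1 kN.
Base metal shear (12 mm plate): yield φR_n = 1.0×0.6×345×12×358 = 889.3 kN; rupture φR_n = 0.75×0.6×450×12×358 = 869.9 kN; take 869.9 kN (rupture).
Tension yield (gross): A_g = 79×12 = 948 mm². φR_n = 0.90 × 345 × 948 = 294.4 kN.
Governing: min(558.1, 869.9, 294.4) = 294.4 kN → gross-section yield.

294.4 kN (gross-section yield governs)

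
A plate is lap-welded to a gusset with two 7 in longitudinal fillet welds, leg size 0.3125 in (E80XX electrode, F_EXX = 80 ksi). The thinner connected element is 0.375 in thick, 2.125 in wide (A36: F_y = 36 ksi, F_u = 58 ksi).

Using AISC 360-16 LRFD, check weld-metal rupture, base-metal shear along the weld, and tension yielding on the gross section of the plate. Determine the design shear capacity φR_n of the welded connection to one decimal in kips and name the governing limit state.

25.8 kips (gross-section yield governs)

Weld metal: throat = 0.707×0.3125 = 0.22094 in, L = 2×7 = 14 in. φR_n = 0.75 × 0.6 × 80 × 0.22094 × 14 = 111.4 kips.
Base metal shear (0.375 in plate): yield φR_n = 1.0×0.6×36×0.375×14 = 113.4 kips; rupture φR_n = 0.75×0.6×58×0.375×14 = 137.0 kips; take 113.4 kips (yield).
Tension yield (gross): A_g = 2.125×0.375 = 0.79688 in². φR_n = 0.90 × 36 × 0.79688 = 25.8 kips.
Governing: min(111.4, 113.4, 25.8) = 25.8 kips → gross-section yield.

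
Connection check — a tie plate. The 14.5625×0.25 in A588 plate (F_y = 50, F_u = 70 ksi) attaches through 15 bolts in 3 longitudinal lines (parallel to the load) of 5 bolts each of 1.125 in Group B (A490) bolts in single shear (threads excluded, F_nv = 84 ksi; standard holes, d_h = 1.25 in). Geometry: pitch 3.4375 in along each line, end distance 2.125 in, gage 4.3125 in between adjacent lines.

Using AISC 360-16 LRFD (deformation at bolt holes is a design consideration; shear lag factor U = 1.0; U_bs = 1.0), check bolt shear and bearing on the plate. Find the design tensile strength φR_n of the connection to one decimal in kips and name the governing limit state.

484.3 kips (bearing governs)

Bolt shear: A_b = π(1.125)²/4 = 0.99402 in². φR_n = 0.75 × 84 × 0.99402 × 15 × 1 = 939.3 kips.
Bearing (0.25 in plate, F_u = 70 ksi): end bolts L_c = 2.125 − 1.25/2 = 1.5, R_n = min(1.2×1.5×0.25×70, 2.4×1.125×0.25×70) = 31.5 kips/bolt; interior L_c = 3.4375 − 1.25 = 2.1875, R_n = 45.938 kips/bolt. φR_n = 0.75 × (3×31.5 + 12×45.938) = 484.3 kips.
Governing: min(939.3, 484.3) = 484.3 kips → bearing.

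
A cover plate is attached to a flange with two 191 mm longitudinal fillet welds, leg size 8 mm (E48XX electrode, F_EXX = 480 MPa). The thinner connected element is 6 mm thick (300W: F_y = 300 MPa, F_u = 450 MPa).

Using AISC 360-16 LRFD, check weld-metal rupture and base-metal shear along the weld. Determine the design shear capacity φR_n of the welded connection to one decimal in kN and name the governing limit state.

412.6 kN (base-metal shear governs)

Weld metal: throat = 0.707×8 = 5.656 mm, L = 2×191 = 382 mm. φR_n = 0.75 × 0.6 × 480 × 5.656 × 382 = 466.7 kN.
Base metal shear (6 mm plate): yield φR_n = 1.0×0.6×300×6×382 = 412.6 kN; rupture φR_n = 0.75×0.6×450×6×382 = 464.1 kN; take 412.6 kN (yield).
Governing: min(466.7, 412.6) = 412.6 kN → base-metal shear.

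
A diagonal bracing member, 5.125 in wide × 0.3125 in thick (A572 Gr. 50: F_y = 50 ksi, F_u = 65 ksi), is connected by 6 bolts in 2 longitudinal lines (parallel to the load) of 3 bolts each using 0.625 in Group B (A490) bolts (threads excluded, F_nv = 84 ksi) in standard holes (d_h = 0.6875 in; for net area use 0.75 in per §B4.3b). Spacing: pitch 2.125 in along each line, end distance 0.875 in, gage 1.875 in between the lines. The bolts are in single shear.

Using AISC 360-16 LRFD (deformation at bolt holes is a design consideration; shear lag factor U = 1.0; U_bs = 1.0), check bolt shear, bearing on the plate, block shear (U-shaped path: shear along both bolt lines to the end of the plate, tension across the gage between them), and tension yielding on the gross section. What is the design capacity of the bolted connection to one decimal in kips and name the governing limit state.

Bolt shear: A_b = π(0.625)²/4 = 0.3068 in². φR_n = 0.75 × 84 × 0.3068 × 6 × 1 = 116.0 kips.
Bearing (0.3125 in plate, F_u = 65 ksi): end bolts L_c = 0.875 − 0.6875/2 = 0.53125, R_n = min(1.2×0.53125×0.3125×65, 2.4×0.625×0.3125×65) = 12.949 kips/bolt; interior L_c = 2.125 − 0.6875 = 1.4375, R_n = 30.469 kips/bolt. φR_n = 0.75 × (2×12.949 + 4×30.469) = 110.8 kips.
Block shear: shear path 2×[0.875+2×2.125] = 2×5.125 in, A_gv = 3.2031, A_nv = 2×(5.125 − 2.5×0.75)×0.3125 = 2.0313 in²; tension across gage: (1.875 − 1×0.75)×0.3125 = 0.35156 in². R_n = min(0.6×65×2.0313, 0.6×50×3.2031) + 1.0×65×0.35156 = min(79.221, 96.093) + 22.851 = 102.07 kips. φR_n = 0.75 × 102.07 = 76.6 kips.
Tension yield (gross): A_g = 5.125×0.3125 = 1.6016 in². φR_n = 0.90 × 50 × 1.6016 = 72.1 kips.
Governing: min(116.0, 110.8, 76.6, 72.1) = 72.1 kips → gross-section yield.

72.1 kips (gross-section yield governs)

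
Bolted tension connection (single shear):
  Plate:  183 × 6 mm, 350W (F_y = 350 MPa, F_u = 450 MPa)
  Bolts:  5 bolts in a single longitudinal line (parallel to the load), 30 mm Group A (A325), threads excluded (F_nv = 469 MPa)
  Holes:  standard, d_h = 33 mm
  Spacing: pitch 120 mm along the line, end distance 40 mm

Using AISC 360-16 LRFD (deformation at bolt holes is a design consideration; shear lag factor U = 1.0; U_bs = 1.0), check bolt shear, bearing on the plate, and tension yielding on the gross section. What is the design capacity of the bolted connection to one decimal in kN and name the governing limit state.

Bolt shear: A_b = π(30)²/4 = 706.86 mm². φR_n = 0.75 × 469 × 706.86 × 5 × 1 = 1243.2 kN.
Bearing (6 mm plate, F_u = 450 MPa): end bolts L_c = 40 − 33/2 = 23.5, R_n = min(1.2×23.5×6×450, 2.4×30×6×450) = 76.14 kN/bolt; interior L_c = 120 − 33 = 87, R_n = 194.4 kN/bolt. φR_n = 0.75 × (1×76.14 + 4×194.4) = 640.3 kN.
Tension yield (gross): A_g = 183×6 = 1098 mm². φR_n = 0.90 × 350 × 1098 = 345.9 kN.
Governing: min(1243.2, 640.3, 345.9) = 345.9 kN → gross-section yield.

345.9 kN (gross-section yield governs)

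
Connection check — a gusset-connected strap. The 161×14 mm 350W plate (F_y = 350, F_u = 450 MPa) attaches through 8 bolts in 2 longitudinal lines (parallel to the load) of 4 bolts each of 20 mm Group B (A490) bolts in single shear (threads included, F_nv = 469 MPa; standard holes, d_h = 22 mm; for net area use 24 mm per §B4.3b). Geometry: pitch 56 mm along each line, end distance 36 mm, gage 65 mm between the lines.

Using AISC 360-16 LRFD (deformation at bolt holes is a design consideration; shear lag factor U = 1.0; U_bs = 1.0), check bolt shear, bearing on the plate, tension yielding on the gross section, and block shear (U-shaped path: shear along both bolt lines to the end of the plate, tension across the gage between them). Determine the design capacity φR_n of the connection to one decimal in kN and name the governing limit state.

Bolt shear: A_b = π(20)²/4 = 314.16 mm². φR_n = 0.75 × 469 × 314.16 × 8 × 1 = 884.0 kN.
Bearing (14 mm plate, F_u = 450 MPa): end bolts L_c = 36 − 22/2 = 25, R_n = min(1.2×25×14×450, 2.4×20×14×450) = 189 kN/bolt; interior L_c = 56 − 22 = 34, R_n = 257.04 kN/bolt. φR_n = 0.75 × (2×189 + 6×257.04) = 1440.2 kN.
Tension yield (gross): A_g = 161×14 = 2254 mm². φR_n = 0.90 × 350 × 2254 = 710.0 kN.
Block shear: shear path 2×[36+3×56] = 2×204 mm, A_gv = 5712, A_nv = 2×(204 − 3.5×24)×14 = 3360 mm²; tension across gage: (65 − 1×24)×14 = 574 mm². R_n = min(0.6×450×3360, 0.6×350×5712) + 1.0×450×574 = min(907.2, 1199.5) + 258.3 = 1165.5 kN. φR_n = 0.75 × 1165.5 = 874.1 kN.
Governing: min(884.0, 1440.2, 710.0, 874.1) = 710.0 kN → gross-section yield.

710.0 kN (gross-section yield governs)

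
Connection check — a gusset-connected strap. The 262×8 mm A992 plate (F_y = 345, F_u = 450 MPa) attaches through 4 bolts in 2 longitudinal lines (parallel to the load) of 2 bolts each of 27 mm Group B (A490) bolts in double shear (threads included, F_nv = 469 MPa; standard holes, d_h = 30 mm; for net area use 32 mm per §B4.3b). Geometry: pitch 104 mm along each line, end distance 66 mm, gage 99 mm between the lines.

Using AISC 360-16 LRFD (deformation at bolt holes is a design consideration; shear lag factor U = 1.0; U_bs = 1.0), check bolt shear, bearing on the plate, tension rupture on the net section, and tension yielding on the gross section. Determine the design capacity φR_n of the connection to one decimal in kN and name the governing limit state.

Bolt shear: A_b = π(27)²/4 = 572.56 mm². φR_n = 0.75 × 469 × 572.56 × 4 × 2 = 1611.2 kN.
Bearing (8 mm plate, F_u = 450 MPa): end bolts L_c = 66 − 30/2 = 51, R_n = min(1.2×51×8×450, 2.4×27×8×450) = 220.32 kN/bolt; interior L_c = 104 − 30 = 74, R_n = 233.28 kN/bolt. φR_n = 0.75 × (2×220.32 + 2×233.28) = 680.4 kN.
Tension rupture (net): A_n = (262 − 2×32)×8 = 1584 mm² (U = 1.0, A_e = A_n). φR_n = 0.75 × 450 × 1584 = 534.6 kN.
Tension yield (gross): A_g = 262×8 = 2096 mm². φR_n = 0.90 × 345 × 2096 = 650.8 kN.
Governing: min(1611.2, 680.4, 534.6, 650.8) = 534.6 kN → net-section rupture.

534.6 kN (net-section rupture governs)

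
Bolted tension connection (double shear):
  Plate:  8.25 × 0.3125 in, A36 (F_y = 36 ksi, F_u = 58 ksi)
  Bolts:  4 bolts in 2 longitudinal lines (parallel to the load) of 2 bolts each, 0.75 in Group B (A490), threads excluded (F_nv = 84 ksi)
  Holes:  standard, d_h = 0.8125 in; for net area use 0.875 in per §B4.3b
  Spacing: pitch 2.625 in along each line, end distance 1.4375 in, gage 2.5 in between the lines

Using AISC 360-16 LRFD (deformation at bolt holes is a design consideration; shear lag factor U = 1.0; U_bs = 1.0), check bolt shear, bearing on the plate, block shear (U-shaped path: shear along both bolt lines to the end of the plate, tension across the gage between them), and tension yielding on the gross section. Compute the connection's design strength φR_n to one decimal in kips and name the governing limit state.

63.2 kips (block shear governs)

Bolt shear: A_b = π(0.75)²/4 = 0.44179 in². φR_n = 0.75 × 84 × 0.44179 × 4 × 2 = 222.7 kips.
Bearing (0.3125 in plate, F_u = 58 ksi): end bolts L_c = 1.4375 − 0.8125/2 = 1.03125, R_n = min(1.2×1.03125×0.3125×58, 2.4×0.75×0.3125×58) = 22.43 kips/bolt; interior L_c = 2.625 − 0.8125 = 1.8125, R_n = 32.625 kips/bolt. φR_n = 0.75 × (2×22.43 + 2×32.625) = 82.6 kips.
Block shear: shear path 2×[1.4375+1×2.625] = 2×4.0625 in, A_gv = 2.5391, A_nv = 2×(4.0625 − 1.5×0.875)×0.3125 = 1.7188 in²; tension across gage: (2.5 − 1×0.875)×0.3125 = 0.50781 in². R_n = min(0.6×58×1.7188, 0.6×36×2.5391) + 1.0×58×0.50781 = min(59.814, 54.845) + 29.453 = 84.298 kips. φR_n = 0.75 × 84.298 = 63.2 kips.
Tension yield (gross): A_g = 8.25×0.3125 = 2.5781 in². φR_n = 0.90 × 36 × 2.5781 = 83.5 kips.
Governing: min(222.7, 82.6, 63.2, 83.5) = 63.2 kips → block shear.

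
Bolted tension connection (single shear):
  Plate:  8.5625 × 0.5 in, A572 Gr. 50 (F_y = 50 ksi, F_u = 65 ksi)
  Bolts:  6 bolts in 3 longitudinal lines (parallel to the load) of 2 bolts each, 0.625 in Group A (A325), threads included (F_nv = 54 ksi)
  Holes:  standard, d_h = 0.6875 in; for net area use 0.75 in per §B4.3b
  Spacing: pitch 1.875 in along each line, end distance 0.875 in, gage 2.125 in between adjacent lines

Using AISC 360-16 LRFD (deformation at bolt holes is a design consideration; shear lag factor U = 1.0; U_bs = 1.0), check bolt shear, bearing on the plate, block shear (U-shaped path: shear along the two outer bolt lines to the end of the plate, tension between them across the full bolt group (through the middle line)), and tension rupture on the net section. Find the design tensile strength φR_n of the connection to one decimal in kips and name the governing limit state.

74.6 kips (bolt shear governs)

Bolt shear: A_b = π(0.625)²/4 = 0.3068 in². φR_n = 0.75 × 54 × 0.3068 × 6 × 1 = 74.6 kips.
Bearing (0.5 in plate, F_u = 65 ksi): end bolts L_c = 0.875 − 0.6875/2 = 0.53125, R_n = min(1.2×0.53125×0.5×65, 2.4×0.625×0.5×65) = 20.719 kips/bolt; interior L_c = 1.875 − 0.6875 = 1.1875, R_n = 46.313 kips/bolt. φR_n = 0.75 × (3×20.719 + 3×46.313) = 150.8 kips.
Block shear: shear path 2×[0.875+1×1.875] = 2×2.75 in, A_gv = 2.75, A_nv = 2×(2.75 − 1.5×0.75)×0.5 = 1.625 in²; tension across gage: (4.25 − 2×0.75)×0.5 = 1.375 in². R_n = min(0.6×65×1.625, 0.6×50×2.75) + 1.0×65×1.375 = min(63.375, 82.5) + 89.375 = 152.75 kips. φR_n = 0.75 × 152.75 = 114.6 kips.
Tension rupture (net): A_n = (8.5625 − 3×0.75)×0.5 = 3.1563 in² (U = 1.0, A_e = A_n). φR_n = 0.75 × 65 × 3.1563 = 153.9 kips.
Governing: min(74.6, 150.8, 114.6, 153.9) = 74.6 kips → bolt shear.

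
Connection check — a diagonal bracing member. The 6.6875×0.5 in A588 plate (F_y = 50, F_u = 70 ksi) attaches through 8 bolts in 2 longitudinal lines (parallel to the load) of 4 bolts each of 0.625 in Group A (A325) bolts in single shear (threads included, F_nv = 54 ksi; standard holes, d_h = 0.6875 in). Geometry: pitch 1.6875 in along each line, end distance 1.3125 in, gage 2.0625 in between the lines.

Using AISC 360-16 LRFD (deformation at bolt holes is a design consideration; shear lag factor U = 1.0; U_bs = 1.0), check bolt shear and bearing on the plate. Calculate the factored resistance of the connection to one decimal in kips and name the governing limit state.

99.4 kips (bolt shear governs)

Bolt shear: A_b = π(0.625)²/4 = 0.3068 in². φR_n = 0.75 × 54 × 0.3068 × 8 × 1 = 99.4 kips.
Bearing (0.5 in plate, F_u = 70 ksi): end bolts L_c = 1.3125 − 0.6875/2 = 0.96875, R_n = min(1.2×0.96875×0.5×70, 2.4×0.625×0.5×70) = 40.688 kips/bolt; interior L_c = 1.6875 − 0.6875 = 1, R_n = 42 kips/bolt. φR_n = 0.75 × (2×40.688 + 6×42) = 250.0 kips.
Governing: min(99.4, 250.0) = 99.4 kips → bolt shear.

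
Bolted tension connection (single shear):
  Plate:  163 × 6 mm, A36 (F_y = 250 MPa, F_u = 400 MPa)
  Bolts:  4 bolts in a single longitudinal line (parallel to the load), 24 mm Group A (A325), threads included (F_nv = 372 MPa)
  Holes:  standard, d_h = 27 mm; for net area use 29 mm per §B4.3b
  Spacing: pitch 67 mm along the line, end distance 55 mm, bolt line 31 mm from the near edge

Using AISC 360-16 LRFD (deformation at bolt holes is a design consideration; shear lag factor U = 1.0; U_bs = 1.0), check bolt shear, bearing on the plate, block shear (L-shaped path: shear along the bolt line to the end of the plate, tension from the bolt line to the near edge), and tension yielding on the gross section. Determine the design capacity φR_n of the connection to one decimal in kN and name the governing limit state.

Bolt shear: A_b = π(24)²/4 = 452.39 mm². φR_n = 0.75 × 372 × 452.39 × 4 × 1 = 504.9 kN.
Bearing (6 mm plate, F_u = 400 MPa): end bolts L_c = 55 − 27/2 = 41.5, R_n = min(1.2×41.5×6×400, 2.4×24×6×400) = 119.52 kN/bolt; interior L_c = 67 − 27 = 40, R_n = 115.2 kN/bolt. φR_n = 0.75 × (1×119.52 + 3×115.2) = 348.8 kN.
Block shear: shear path 1×[55+3×67] = 1×256 mm, A_gv = 1536, A_nv = 1×(256 − 3.5×29)×6 = 927 mm²; tension to near edge: (31 − 0.5×29)×6 = 99 mm². R_n = min(0.6×400×927, 0.6×250×1536) + 1.0×400×99 = min(222.48, 230.4) + 39.6 = 262.08 kN. φR_n = 0.75 × 262.08 = 196.6 kN.
Tension yield (gross): A_g = 163×6 = 978 mm². φR_n = 0.90 × 250 × 978 = 220.1 kN.
Governing: min(504.9, 348.8, 196.6, 220.1) = 196.6 kN → block shear.

196.6 kN (block shear governs)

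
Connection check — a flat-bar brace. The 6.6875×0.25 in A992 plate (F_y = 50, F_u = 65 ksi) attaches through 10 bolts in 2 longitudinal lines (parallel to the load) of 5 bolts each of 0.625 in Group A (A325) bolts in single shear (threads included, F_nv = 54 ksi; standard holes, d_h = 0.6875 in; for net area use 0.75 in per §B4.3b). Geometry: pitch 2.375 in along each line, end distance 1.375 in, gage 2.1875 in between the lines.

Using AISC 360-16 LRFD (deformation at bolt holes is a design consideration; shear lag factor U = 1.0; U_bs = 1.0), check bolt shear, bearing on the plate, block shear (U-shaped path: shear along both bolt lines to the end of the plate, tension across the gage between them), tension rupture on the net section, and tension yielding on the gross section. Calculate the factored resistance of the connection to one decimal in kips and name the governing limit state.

Bolt shear: A_b = π(0.625)²/4 = 0.3068 in². φR_n = 0.75 × 54 × 0.3068 × 10 × 1 = 124.3 kips.
Bearing (0.25 in plate, F_u = 65 ksi): end bolts L_c = 1.375 − 0.6875/2 = 1.03125, R_n = min(1.2×1.03125×0.25×65, 2.4×0.625×0.25×65) = 20.109 kips/bolt; interior L_c = 2.375 − 0.6875 = 1.6875, R_n = 24.375 kips/bolt. φR_n = 0.75 × (2×20.109 + 8×24.375) = 176.4 kips.
Block shear: shear path 2×[1.375+4×2.375] = 2×10.875 in, A_gv = 5.4375, A_nv = 2×(10.875 − 4.5×0.75)×0.25 = 3.75 in²; tension across gage: (2.1875 − 1×0.75)×0.25 = 0.35938 in². R_n = min(0.6×65×3.75, 0.6×50×5.4375) + 1.0×65×0.35938 = min(146.25, 163.13) + 23.36 = 169.61 kips. φR_n = 0.75 × 169.61 = 127.2 kips.
Tension rupture (net): A_n = (6.6875 − 2×0.75)×0.25 = 1.2969 in² (U = 1.0, A_e = A_n). φR_n = 0.75 × 65 × 1.2969 = 63.2 kips.
Tension yield (gross): A_g = 6.6875×0.25 = 1.6719 in². φR_n = 0.90 × 50 × 1.6719 = 75.2 kips.
Governing: min(124.3, 176.4, 127.2, 63.2, 75.2) = 63.2 kips → net-section rupture.

63.2 kips (net-section rupture governs)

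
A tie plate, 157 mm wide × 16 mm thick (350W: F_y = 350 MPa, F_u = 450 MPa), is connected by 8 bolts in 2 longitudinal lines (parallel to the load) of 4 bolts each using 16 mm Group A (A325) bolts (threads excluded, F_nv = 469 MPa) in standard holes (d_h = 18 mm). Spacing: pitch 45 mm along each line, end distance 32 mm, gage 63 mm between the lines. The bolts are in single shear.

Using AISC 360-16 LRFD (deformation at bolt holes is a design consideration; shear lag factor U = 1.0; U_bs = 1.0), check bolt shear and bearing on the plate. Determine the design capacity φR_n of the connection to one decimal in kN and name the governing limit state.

Bolt shear: A_b = π(16)²/4 = 201.06 mm². φR_n = 0.75 × 469 × 201.06 × 8 × 1 = 565.8 kN.
Bearing (16 mm plate, F_u = 450 MPa): end bolts L_c = 32 − 18/2 = 23, R_n = min(1.2×23×16×450, 2.4×16×16×450) = 198.72 kN/bolt; interior L_c = 45 − 18 = 27, R_n = 233.28 kN/bolt. φR_n = 0.75 × (2×198.72 + 6×233.28) = 1347.8 kN.
Governing: min(565.8, 1347.8) = 565.8 kN → bolt shear.

565.8 kN (bolt shear governs)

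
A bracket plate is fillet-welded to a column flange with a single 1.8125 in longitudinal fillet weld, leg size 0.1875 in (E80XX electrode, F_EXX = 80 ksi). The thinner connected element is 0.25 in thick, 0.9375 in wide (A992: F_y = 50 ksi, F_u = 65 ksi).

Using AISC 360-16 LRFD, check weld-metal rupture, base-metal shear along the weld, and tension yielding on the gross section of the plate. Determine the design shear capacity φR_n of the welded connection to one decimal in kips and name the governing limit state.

Weld metal: throat = 0.707×0.1875 = 0.13256 in, L = 1.8125 in. φR_n = 0.75 × 0.6 × 80 × 0.13256 × 1.8125 = 8.6 kips.
Base metal shear (0.25 in plate): yield φR_n = 1.0×0.6×50×0.25×1.8125 = 13.6 kips; rupture φR_n = 0.75×0.6×65×0.25×1.8125 = 13.3 kips; take 13.3 kips (rupture).
Tension yield (gross): A_g = 0.9375×0.25 = 0.23438 in². φR_n = 0.90 × 50 × 0.23438 = 10.5 kips.
Governing: min(8.6, 13.3, 10.5) = 8.6 kips → weld metal.

8.6 kips (weld metal governs)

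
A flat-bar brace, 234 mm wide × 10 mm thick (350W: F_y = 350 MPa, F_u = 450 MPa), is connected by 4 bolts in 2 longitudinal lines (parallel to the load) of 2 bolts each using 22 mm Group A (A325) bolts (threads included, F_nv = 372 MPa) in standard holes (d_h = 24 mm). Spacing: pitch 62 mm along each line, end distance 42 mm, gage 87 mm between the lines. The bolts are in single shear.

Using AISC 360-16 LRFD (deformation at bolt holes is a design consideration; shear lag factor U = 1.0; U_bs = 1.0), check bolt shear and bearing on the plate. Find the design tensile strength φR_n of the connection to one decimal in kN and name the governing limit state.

424.2 kN (bolt shear governs)

Bolt shear: A_b = π(22)²/4 = 380.13 mm². φR_n = 0.75 × 372 × 380.13 × 4 × 1 = 424.2 kN.
Bearing (10 mm plate, F_u = 450 MPa): end bolts L_c = 42 − 24/2 = 30, R_n = min(1.2×30×10×450, 2.4×22×10×450) = 162 kN/bolt; interior L_c = 62 − 24 = 38, R_n = 205.2 kN/bolt. φR_n = 0.75 × (2×162 + 2×205.2) = 550.8 kN.
Governing: min(424.2, 550.8) = 424.2 kN → bolt shear.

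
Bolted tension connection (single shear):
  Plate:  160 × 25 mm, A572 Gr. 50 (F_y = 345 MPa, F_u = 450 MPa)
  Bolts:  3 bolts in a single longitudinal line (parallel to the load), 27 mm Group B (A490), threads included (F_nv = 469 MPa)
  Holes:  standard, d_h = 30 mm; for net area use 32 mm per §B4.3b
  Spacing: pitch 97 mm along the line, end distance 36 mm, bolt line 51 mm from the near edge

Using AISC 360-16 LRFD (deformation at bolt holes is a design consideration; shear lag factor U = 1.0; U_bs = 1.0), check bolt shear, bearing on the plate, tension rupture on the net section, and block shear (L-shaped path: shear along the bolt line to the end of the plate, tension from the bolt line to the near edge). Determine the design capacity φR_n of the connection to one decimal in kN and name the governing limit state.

Bolt shear: A_b = π(27)²/4 = 572.56 mm². φR_n = 0.75 × 469 × 572.56 × 3 × 1 = 604.2 kN.
Bearing (25 mm plate, F_u = 450 MPa): end bolts L_c = 36 − 30/2 = 21, R_n = min(1.2×21×25×450, 2.4×27×25×450) = 283.5 kN/bolt; interior L_c = 97 − 30 = 67, R_n = 729 kN/bolt. φR_n = 0.75 × (1×283.5 + 2×729) = 1306.1 kN.
Tension rupture (net): A_n = (160 − 1×32)×25 = 3200 mm² (U = 1.0, A_e = A_n). φR_n = 0.75 × 450 × 3200 = 1080.0 kN.
Block shear: shear path 1×[36+2×97] = 1×230 mm, A_gv = 5750, A_nv = 1×(230 − 2.5×32)×25 = 3750 mm²; tension to near edge: (51 − 0.5×32)×25 = 875 mm². R_n = min(0.6×450×3750, 0.6×345×5750) + 1.0×450×875 = min(1012.5, 1190.3) + 393.75 = 1406.3 kN. φR_n = 0.75 × 1406.3 = 1054.7 kN.
Governing: min(604.2, 1306.1, 1080.0, 1054.7) = 604.2 kN → bolt shear.

604.2 kN (bolt shear governs)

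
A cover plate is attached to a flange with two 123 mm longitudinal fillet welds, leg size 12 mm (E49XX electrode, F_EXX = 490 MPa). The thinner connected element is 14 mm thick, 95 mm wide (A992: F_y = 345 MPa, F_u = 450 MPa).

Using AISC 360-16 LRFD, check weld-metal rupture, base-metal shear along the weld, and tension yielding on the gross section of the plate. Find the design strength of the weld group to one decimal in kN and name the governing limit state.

413.0 kN (gross-section yield governs)

Weld metal: throat = 0.707×12 = 8.484 mm, L = 2×123 = 246 mm. φR_n = 0.75 × 0.6 × 490 × 8.484 × 246 = 460.2 kN.
Base metal shear (14 mm plate): yield φR_n = 1.0×0.6×345×14×246 = 712.9 kN; rupture φR_n = 0.75×0.6×450×14×246 = 697.4 kN; take 697.4 kN (rupture).
Tension yield (gross): A_g = 95×14 = 1330 mm². φR_n = 0.90 × 345 × 1330 = 413.0 kN.
Governing: min(460.2, 697.4, 413.0) = 413.0 kN → gross-section yield.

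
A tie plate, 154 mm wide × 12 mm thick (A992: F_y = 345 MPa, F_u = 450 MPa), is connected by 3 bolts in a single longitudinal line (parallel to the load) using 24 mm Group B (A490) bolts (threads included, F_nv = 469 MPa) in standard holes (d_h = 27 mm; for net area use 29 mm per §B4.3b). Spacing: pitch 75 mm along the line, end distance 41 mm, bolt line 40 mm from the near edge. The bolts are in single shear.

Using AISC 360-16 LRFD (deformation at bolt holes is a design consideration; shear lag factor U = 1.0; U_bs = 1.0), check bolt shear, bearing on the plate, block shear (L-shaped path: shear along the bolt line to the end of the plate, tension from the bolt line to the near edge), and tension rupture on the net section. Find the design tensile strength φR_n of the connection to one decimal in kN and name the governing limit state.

391.2 kN (block shear governs)

Bolt shear: A_b = π(24)²/4 = 452.39 mm². φR_n = 0.75 × 469 × 452.39 × 3 × 1 = 477.4 kN.
Bearing (12 mm plate, F_u = 450 MPa): end bolts L_c = 41 − 27/2 = 27.5, R_n = min(1.2×27.5×12×450, 2.4×24×12×450) = 178.2 kN/bolt; interior L_c = 75 − 27 = 48, R_n = 311.04 kN/bolt. φR_n = 0.75 × (1×178.2 + 2×311.04) = 600.2 kN.
Block shear: shear path 1×[41+2×75] = 1×191 mm, A_gv = 2292, A_nv = 1×(191 − 2.5×29)×12 = 1422 mm²; tension to near edge: (40 − 0.5×29)×12 = 306 mm². R_n = min(0.6×450×1422, 0.6×345×2292) + 1.0×450×306 = min(383.94, 474.44) + 137.7 = 521.64 kN. φR_n = 0.75 × 521.64 = 391.2 kN.
Tension rupture (net): A_n = (154 − 1×29)×12 = 1500 mm² (U = 1.0, A_e = A_n). φR_n = 0.75 × 450 × 1500 = 506.3 kN.
Governing: min(477.4, 600.2, 391.2, 506.3) = 391.2 kN → block shear.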